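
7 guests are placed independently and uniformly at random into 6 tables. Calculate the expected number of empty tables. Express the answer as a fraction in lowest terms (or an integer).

78125/46656

Let Xⱼ=1 if table j is empty. P(Xⱼ=1) = ((6-1)/6)^7 = 78125/279936.
By linearity, E[#empty] = 6·78125/279936 = 78125/46656.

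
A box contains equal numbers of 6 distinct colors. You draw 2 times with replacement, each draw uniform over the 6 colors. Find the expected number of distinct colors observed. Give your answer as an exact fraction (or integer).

11/6

Let Xⱼ=1 if type j appears at least once. P(Xⱼ=1) = 1 − ((6−1)/6)^2 = 11/36.
E[#distinct] = 6·11/36 = 11/6.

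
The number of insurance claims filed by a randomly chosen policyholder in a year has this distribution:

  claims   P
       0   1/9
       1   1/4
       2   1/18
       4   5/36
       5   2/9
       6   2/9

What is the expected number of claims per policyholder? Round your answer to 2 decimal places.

E[X] = (1/9)·0 + (1/4)·1 + (1/18)·2 + (5/36)·4 + (2/9)·5 + (2/9)·6
     = 121/36 ≈ 3.36

3.36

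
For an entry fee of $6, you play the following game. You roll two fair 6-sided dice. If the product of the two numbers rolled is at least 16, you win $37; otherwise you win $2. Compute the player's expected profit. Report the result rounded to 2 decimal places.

E[payout] = (25/36)·2 + (11/36)·37 = 457/36
Expected profit = 457/36 − 6 = 241/36 ≈ $6.69

$6.69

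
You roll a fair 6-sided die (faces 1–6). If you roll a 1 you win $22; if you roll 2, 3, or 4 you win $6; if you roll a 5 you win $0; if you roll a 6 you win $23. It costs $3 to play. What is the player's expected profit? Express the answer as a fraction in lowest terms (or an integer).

E[payout] = (1/6)·0 + (1/2)·6 + (1/6)·22 + (1/6)·23 = 21/2
Expected profit = 21/2 − 3 = 15/2

15/2 dollars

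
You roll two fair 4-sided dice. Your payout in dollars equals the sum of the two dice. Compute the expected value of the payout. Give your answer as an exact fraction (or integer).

$5

Distribution of the sum of the two dice: 2 w.p. 1/16, 3 w.p. 1/8, 4 w.p. 3/16, 5 w.p. 1/4, 6 w.p. 3/16, 7 w.p. 1/8, …
E[payout] = (1/16)·2 + (1/8)·3 + (3/16)·4 + (1/4)·5 + (3/16)·6 + (1/8)·7 + (1/16)·8 = 5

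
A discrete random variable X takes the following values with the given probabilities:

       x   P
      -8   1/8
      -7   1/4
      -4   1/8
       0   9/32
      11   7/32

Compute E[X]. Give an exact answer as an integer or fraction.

-27/32

E[X] = (1/8)·(-8) + (1/4)·(-7) + (1/8)·(-4) + (9/32)·0 + (7/32)·11
     = -27/32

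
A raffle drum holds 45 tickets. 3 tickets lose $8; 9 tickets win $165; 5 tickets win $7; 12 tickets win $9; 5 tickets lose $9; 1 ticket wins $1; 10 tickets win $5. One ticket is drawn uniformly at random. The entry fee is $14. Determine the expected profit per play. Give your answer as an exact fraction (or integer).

196/9 dollars

E[payout] = (3/45)·(-8) + (9/45)·165 + (5/45)·7 + (12/45)·9 + (5/45)·(-9) + (1/45)·1 + (10/45)·5 = 322/9
Expected profit = 322/9 − 14 = 196/9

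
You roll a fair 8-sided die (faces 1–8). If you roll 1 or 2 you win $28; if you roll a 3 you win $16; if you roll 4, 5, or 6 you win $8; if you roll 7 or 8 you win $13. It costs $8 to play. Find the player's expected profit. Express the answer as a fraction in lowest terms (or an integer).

E[payout] = (3/8)·8 + (1/4)·13 + (1/8)·16 + (1/4)·28 = 61/4
Expected profit = 61/4 − 8 = 29/4

29/4 dollars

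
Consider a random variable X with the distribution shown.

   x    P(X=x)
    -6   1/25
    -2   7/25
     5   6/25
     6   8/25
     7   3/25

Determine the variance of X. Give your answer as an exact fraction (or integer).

9984/625

E[X] = (1/25)·(-6) + (7/25)·(-2) + (6/25)·5 + (8/25)·6 + (3/25)·7 = 79/25
E[X²] = (1/25)·36 + (7/25)·4 + (6/25)·25 + (8/25)·36 + (3/25)·49 = 649/25
Var(X) = 649/25 − (79/25)² = 9984/625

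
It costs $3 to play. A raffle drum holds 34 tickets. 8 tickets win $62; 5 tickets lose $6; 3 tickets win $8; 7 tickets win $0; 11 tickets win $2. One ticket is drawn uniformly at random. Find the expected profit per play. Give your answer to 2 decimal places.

E[payout] = (8/34)·62 + (5/34)·(-6) + (3/34)·8 + (7/34)·0 + (11/34)·2 = 256/17
Expected profit = 256/17 − 3 = 205/17 ≈ $12.06

$12.06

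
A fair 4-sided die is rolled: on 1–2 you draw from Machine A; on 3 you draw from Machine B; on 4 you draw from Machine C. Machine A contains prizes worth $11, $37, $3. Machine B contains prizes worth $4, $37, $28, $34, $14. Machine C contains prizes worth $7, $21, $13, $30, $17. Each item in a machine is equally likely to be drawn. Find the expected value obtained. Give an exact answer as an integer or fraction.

75/4 dollars

E[X | Machine A] = (11 + 37 + 3)/3 = 17
E[X | Machine B] = (4 + 37 + 28 + 34 + 14)/5 = 117/5
E[X | Machine C] = (7 + 21 + 13 + 30 + 17)/5 = 88/5
E[X] = (1/2)·17 + (1/4)·117/5 + (1/4)·88/5 = 75/4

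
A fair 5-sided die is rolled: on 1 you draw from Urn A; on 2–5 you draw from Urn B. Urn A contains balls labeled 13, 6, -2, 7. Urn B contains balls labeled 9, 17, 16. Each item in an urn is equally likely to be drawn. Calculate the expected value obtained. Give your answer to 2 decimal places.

12.40

E[X | Urn A] = (13 + 6 − 2 + 7)/4 = 6
E[X | Urn B] = (9 + 17 + 16)/3 = 14
E[X] = (1/5)·6 + (4/5)·14 = 62/5 ≈ 12.40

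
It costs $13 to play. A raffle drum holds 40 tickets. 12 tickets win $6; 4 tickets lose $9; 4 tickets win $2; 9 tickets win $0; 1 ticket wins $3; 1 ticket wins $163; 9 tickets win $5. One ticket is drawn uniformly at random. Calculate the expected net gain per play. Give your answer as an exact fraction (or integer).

E[payout] = (12/40)·6 + (4/40)·(-9) + (4/40)·2 + (9/40)·0 + (1/40)·3 + (1/40)·163 + (9/40)·5 = 51/8
Expected profit = 51/8 − 13 = -53/8

-53/8 dollars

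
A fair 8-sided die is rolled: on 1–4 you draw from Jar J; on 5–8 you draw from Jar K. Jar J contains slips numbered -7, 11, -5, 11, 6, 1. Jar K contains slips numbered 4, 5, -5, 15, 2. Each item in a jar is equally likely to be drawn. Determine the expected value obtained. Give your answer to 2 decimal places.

E[X | Jar J] = (-7 + 11 − 5 + 11 + 6 + 1)/6 = 17/6
E[X | Jar K] = (4 + 5 − 5 + 15 + 2)/5 = 21/5
E[X] = (1/2)·17/6 + (1/2)·21/5 = 211/60 ≈ 3.52

3.52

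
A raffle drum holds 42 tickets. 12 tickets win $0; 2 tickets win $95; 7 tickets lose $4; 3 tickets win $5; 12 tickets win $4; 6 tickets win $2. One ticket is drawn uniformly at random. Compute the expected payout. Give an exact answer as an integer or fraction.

79/14 dollars

E[payout] = (12/42)·0 + (2/42)·95 + (7/42)·(-4) + (3/42)·5 + (12/42)·4 + (6/42)·2 = 79/14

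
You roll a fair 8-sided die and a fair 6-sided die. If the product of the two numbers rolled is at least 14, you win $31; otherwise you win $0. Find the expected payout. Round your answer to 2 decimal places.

E[payout] = (25/48)·0 + (23/48)·31 = 713/48
≈ $14.85

$14.85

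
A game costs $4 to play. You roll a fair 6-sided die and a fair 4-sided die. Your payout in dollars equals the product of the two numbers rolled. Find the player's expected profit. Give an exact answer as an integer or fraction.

Distribution of the product of the two numbers rolled: 1 w.p. 1/24, 2 w.p. 1/12, 3 w.p. 1/12, 4 w.p. 1/8, 5 w.p. 1/24, 6 w.p. 1/8, …
E[payout] = (1/24)·1 + (1/12)·2 + (1/12)·3 + (1/8)·4 + (1/24)·5 + (1/8)·6 + (1/12)·8 + (1/24)·9 + (1/24)·10 + (1/8)·12 + (1/24)·15 + (1/24)·16 + (1/24)·18 + (1/24)·20 + (1/24)·24 = 35/4
Expected profit = 35/4 − 4 = 19/4

19/4 dollars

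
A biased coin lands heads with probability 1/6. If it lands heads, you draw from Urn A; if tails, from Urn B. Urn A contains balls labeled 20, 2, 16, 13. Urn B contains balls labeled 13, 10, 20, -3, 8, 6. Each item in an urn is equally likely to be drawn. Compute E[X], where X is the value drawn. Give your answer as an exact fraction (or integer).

E[X | Urn A] = (20 + 2 + 16 + 13)/4 = 51/4
E[X | Urn B] = (13 + 10 + 20 − 3 + 8 + 6)/6 = 9
E[X] = (1/6)·51/4 + (5/6)·9 = 77/8

77/8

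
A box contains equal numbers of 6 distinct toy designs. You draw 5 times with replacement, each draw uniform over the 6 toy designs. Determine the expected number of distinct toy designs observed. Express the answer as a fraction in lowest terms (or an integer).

4651/1296

Let Xⱼ=1 if type j appears at least once. P(Xⱼ=1) = 1 − ((6−1)/6)^5 = 4651/7776.
E[#distinct] = 6·4651/7776 = 4651/1296.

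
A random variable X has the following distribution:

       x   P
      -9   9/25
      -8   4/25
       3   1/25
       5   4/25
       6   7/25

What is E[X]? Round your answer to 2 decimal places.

-1.92

E[X] = (9/25)·(-9) + (4/25)·(-8) + (1/25)·3 + (4/25)·5 + (7/25)·6
     = -48/25 ≈ -1.92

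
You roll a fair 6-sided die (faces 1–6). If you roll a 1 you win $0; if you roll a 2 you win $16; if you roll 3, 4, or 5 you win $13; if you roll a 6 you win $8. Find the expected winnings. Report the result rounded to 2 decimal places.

E[payout] = (1/6)·0 + (1/6)·8 + (1/2)·13 + (1/6)·16 = 21/2
≈ $10.50

$10.50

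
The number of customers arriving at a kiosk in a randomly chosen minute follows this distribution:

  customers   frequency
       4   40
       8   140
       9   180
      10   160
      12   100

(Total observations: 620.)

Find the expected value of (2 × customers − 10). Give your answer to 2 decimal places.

Total = 620, so P(customers=4) = 40/620, etc.
E[2x-10] = (2/31)·(-2) + (7/31)·6 + (9/31)·8 + (8/31)·10 + (5/31)·14
     = 260/31 ≈ 8.39

8.39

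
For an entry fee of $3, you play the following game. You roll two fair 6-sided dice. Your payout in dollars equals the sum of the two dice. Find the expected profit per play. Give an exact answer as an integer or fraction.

Distribution of the sum of the two dice: 2 w.p. 1/36, 3 w.p. 1/18, 4 w.p. 1/12, 5 w.p. 1/9, 6 w.p. 5/36, 7 w.p. 1/6, …
E[payout] = (1/36)·2 + (1/18)·3 + (1/12)·4 + (1/9)·5 + (5/36)·6 + (1/6)·7 + (5/36)·8 + (1/9)·9 + (1/12)·10 + (1/18)·11 + (1/36)·12 = 7
Expected profit = 7 − 3 = 4

$4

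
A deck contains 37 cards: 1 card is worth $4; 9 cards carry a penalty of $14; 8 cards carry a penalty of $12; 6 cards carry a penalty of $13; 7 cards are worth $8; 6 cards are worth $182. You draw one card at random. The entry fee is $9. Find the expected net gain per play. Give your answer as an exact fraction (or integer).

519/37 dollars

E[payout] = (1/37)·4 + (9/37)·(-14) + (8/37)·(-12) + (6/37)·(-13) + (7/37)·8 + (6/37)·182 = 852/37
Expected profit = 852/37 − 9 = 519/37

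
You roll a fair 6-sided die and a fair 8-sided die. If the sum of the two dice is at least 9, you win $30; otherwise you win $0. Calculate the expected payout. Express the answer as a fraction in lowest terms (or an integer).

105/8 dollars

E[payout] = (9/16)·0 + (7/16)·30 = 105/8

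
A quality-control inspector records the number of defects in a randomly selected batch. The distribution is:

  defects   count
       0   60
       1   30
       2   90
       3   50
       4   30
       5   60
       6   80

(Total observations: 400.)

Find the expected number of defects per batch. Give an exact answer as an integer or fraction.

Total = 400, so P(defects=0) = 60/400, etc.
E[X] = (3/20)·0 + (3/40)·1 + (9/40)·2 + (1/8)·3 + (3/40)·4 + (3/20)·5 + (1/5)·6
     = 63/20

63/20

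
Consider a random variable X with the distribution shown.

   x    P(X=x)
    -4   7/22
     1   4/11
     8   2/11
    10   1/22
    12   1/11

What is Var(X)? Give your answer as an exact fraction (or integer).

E[X] = (7/22)·(-4) + (4/11)·1 + (2/11)·8 + (1/22)·10 + (1/11)·12 = 23/11
E[X²] = (7/22)·16 + (4/11)·1 + (2/11)·64 + (1/22)·100 + (1/11)·144 = 382/11
Var(X) = 382/11 − (23/11)² = 3673/121

3673/121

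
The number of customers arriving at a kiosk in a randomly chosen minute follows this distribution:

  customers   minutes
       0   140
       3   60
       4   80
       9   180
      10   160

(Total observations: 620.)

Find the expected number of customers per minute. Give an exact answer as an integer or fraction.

Total = 620, so P(customers=0) = 140/620, etc.
E[X] = (7/31)·0 + (3/31)·3 + (4/31)·4 + (9/31)·9 + (8/31)·10
     = 6

6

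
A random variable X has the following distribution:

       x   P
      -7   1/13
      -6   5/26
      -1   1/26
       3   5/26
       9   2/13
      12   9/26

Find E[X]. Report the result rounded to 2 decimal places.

4.38

E[X] = (1/13)·(-7) + (5/26)·(-6) + (1/26)·(-1) + (5/26)·3 + (2/13)·9 + (9/26)·12
     = 57/13 ≈ 4.38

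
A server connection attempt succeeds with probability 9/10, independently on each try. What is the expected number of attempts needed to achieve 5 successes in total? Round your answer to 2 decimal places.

5.56

By linearity (sum of 5 independent geometric waits), E[trials] = 5/p = 5/(9/10) = 50/9.
≈ 5.56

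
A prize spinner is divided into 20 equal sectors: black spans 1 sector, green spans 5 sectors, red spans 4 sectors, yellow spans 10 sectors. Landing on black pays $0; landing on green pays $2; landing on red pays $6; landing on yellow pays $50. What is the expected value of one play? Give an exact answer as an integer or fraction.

267/10 dollars

E[payout] = (1/20)·0 + (5/20)·2 + (4/20)·6 + (10/20)·50 = 267/10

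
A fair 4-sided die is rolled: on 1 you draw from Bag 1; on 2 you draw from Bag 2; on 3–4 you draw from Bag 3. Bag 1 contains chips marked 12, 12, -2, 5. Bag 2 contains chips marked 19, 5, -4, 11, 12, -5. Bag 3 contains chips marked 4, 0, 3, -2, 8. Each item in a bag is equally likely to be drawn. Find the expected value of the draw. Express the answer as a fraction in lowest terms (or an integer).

1097/240

E[X | Bag 1] = (12 + 12 − 2 + 5)/4 = 27/4
E[X | Bag 2] = (19 + 5 − 4 + 11 + 12 − 5)/6 = 19/3
E[X | Bag 3] = (4 + 0 + 3 − 2 + 8)/5 = 13/5
E[X] = (1/4)·27/4 + (1/4)·19/3 + (1/2)·13/5 = 1097/240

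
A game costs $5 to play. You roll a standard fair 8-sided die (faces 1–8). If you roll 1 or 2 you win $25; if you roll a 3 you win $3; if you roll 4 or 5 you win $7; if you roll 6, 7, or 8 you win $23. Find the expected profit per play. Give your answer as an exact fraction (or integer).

$12

E[payout] = (1/8)·3 + (1/4)·7 + (3/8)·23 + (1/4)·25 = 17
Expected profit = 17 − 5 = 12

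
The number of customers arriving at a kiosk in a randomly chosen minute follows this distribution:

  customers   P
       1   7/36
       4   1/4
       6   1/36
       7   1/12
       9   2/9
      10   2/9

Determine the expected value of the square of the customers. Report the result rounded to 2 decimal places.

49.50

E[X²] = (7/36)·1 + (1/4)·16 + (1/36)·36 + (1/12)·49 + (2/9)·81 + (2/9)·100
     = 99/2 ≈ 49.50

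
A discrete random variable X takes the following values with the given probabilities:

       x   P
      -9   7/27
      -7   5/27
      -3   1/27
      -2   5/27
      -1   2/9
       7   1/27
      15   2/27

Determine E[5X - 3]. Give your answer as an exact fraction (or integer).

-481/27

E[5x-3] = (7/27)·(-48) + (5/27)·(-38) + (1/27)·(-18) + (5/27)·(-13) + (2/9)·(-8) + (1/27)·32 + (2/27)·72
     = -481/27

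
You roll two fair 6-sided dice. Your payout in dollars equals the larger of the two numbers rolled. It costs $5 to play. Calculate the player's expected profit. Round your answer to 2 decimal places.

Distribution of the larger of the two numbers rolled: 1 w.p. 1/36, 2 w.p. 1/12, 3 w.p. 5/36, 4 w.p. 7/36, 5 w.p. 1/4, 6 w.p. 11/36
E[payout] = (1/36)·1 + (1/12)·2 + (5/36)·3 + (7/36)·4 + (1/4)·5 + (11/36)·6 = 161/36
Expected profit = 161/36 − 5 = -19/36 ≈ -$0.53

-$0.53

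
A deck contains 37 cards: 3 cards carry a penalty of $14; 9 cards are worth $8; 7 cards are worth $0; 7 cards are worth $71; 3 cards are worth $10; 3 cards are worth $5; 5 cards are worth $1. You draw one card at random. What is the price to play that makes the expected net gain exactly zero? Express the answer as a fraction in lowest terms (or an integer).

577/37 dollars

E[payout] = (3/37)·(-14) + (9/37)·8 + (7/37)·0 + (7/37)·71 + (3/37)·10 + (3/37)·5 + (5/37)·1 = 577/37
Fair fee = E[payout] = 577/37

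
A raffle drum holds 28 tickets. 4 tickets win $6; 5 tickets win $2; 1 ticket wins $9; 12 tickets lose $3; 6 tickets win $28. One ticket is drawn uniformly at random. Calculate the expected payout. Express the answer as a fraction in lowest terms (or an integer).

E[payout] = (4/28)·6 + (5/28)·2 + (1/28)·9 + (12/28)·(-3) + (6/28)·28 = 25/4

25/4 dollars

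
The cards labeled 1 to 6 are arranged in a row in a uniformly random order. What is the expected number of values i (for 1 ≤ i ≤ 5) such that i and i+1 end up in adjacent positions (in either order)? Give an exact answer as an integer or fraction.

For each i ∈ {1,…,5}, let Xᵢ = 1 if i and i+1 are adjacent. P(Xᵢ=1) = 2·(6−1)!/6! = 2/6.
By linearity, E[ΣXᵢ] = (5)·(2/6) = 5/3.

5/3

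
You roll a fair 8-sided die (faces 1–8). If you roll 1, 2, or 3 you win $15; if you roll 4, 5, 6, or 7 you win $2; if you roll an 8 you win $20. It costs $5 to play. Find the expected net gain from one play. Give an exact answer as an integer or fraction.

33/8 dollars

E[payout] = (1/2)·2 + (3/8)·15 + (1/8)·20 = 73/8
Expected profit = 73/8 − 5 = 33/8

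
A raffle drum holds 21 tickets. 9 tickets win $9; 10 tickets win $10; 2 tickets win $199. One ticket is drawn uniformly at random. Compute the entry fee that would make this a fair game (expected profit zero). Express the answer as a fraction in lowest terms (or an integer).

E[payout] = (9/21)·9 + (10/21)·10 + (2/21)·199 = 193/7
Fair fee = E[payout] = 193/7

193/7 dollars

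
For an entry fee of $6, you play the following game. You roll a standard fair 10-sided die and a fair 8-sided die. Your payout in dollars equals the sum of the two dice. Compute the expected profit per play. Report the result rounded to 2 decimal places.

$4.00

Distribution of the sum of the two dice: 2 w.p. 1/80, 3 w.p. 1/40, 4 w.p. 3/80, 5 w.p. 1/20, 6 w.p. 1/16, 7 w.p. 3/40, …
E[payout] = (1/80)·2 + (1/40)·3 + (3/80)·4 + (1/20)·5 + (1/16)·6 + (3/40)·7 + (7/80)·8 + (1/10)·9 + (1/10)·10 + (1/10)·11 + (7/80)·12 + (3/40)·13 + (1/16)·14 + (1/20)·15 + (3/80)·16 + (1/40)·17 + (1/80)·18 = 10
Expected profit = 10 − 6 = 4 ≈ $4.00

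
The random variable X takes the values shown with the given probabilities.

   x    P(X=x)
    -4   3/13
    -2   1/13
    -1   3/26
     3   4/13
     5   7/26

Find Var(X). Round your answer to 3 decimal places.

E[X] = (3/13)·(-4) + (1/13)·(-2) + (3/26)·(-1) + (4/13)·3 + (7/26)·5 = 14/13
E[X²] = (3/13)·16 + (1/13)·4 + (3/26)·1 + (4/13)·9 + (7/26)·25 = 177/13
Var(X) = 177/13 − (14/13)² = 2105/169 ≈ 12.456

12.456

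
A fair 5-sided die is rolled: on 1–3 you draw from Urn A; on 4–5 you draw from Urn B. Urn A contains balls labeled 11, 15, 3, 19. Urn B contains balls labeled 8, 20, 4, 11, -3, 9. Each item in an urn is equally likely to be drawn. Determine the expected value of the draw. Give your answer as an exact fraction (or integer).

157/15

E[X | Urn A] = (11 + 15 + 3 + 19)/4 = 12
E[X | Urn B] = (8 + 20 + 4 + 11 − 3 + 9)/6 = 49/6
E[X] = (3/5)·12 + (2/5)·49/6 = 157/15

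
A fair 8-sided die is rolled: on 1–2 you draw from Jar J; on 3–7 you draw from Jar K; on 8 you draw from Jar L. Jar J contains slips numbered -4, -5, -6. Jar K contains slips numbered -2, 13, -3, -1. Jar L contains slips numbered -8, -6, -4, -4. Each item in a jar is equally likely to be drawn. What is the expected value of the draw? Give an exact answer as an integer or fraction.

-27/32

E[X | Jar J] = (-4 − 5 − 6)/3 = -5
E[X | Jar K] = (-2 + 13 − 3 − 1)/4 = 7/4
E[X | Jar L] = (-8 − 6 − 4 − 4)/4 = -11/2
E[X] = (1/4)·(-5) + (5/8)·7/4 + (1/8)·(-11/2) = -27/32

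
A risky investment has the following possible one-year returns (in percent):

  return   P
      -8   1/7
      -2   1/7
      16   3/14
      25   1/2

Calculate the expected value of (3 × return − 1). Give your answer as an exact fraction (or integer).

85/2

E[3x-1] = (1/7)·(-25) + (1/7)·(-7) + (3/14)·47 + (1/2)·74
     = 85/2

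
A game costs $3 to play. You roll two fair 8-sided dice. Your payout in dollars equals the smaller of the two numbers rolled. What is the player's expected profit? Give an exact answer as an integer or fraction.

Distribution of the smaller of the two numbers rolled: 1 w.p. 15/64, 2 w.p. 13/64, 3 w.p. 11/64, 4 w.p. 9/64, 5 w.p. 7/64, 6 w.p. 5/64, …
E[payout] = (15/64)·1 + (13/64)·2 + (11/64)·3 + (9/64)·4 + (7/64)·5 + (5/64)·6 + (3/64)·7 + (1/64)·8 = 51/16
Expected profit = 51/16 − 3 = 3/16

3/16 dollars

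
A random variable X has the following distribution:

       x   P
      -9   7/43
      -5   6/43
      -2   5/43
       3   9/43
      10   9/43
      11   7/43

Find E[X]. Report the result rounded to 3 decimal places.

E[X] = (7/43)·(-9) + (6/43)·(-5) + (5/43)·(-2) + (9/43)·3 + (9/43)·10 + (7/43)·11
     = 91/43 ≈ 2.116

2.116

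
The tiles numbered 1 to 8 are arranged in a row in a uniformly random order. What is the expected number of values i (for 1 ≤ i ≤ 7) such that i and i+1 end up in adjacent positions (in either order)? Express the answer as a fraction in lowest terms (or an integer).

For each i ∈ {1,…,7}, let Xᵢ = 1 if i and i+1 are adjacent. P(Xᵢ=1) = 2·(8−1)!/8! = 2/8.
By linearity, E[ΣXᵢ] = (7)·(2/8) = 7/4.

7/4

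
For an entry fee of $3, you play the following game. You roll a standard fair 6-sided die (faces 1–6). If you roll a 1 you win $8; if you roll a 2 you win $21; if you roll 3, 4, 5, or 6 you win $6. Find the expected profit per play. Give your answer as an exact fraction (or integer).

E[payout] = (2/3)·6 + (1/6)·8 + (1/6)·21 = 53/6
Expected profit = 53/6 − 3 = 35/6

35/6 dollars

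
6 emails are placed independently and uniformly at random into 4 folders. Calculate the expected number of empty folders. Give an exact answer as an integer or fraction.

Let Xⱼ=1 if folder j is empty. P(Xⱼ=1) = ((4-1)/4)^6 = 729/4096.
By linearity, E[#empty] = 4·729/4096 = 729/1024.

729/1024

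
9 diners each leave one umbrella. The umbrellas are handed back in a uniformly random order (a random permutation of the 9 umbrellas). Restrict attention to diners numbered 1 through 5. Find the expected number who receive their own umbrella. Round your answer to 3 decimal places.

0.556

Let Xᵢ = 1 if person i gets their own umbrella. For each i, P(Xᵢ=1) = 1/9.
By linearity of expectation, E[X₁+…+X_5] = 5·(1/9) = 5/9.
≈ 0.556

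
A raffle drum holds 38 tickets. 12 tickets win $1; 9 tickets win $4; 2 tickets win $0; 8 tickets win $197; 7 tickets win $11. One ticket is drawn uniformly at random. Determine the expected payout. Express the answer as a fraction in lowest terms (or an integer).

1701/38 dollars

E[payout] = (12/38)·1 + (9/38)·4 + (2/38)·0 + (8/38)·197 + (7/38)·11 = 1701/38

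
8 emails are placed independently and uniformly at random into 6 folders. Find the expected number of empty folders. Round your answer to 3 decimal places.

Let Xⱼ=1 if folder j is empty. P(Xⱼ=1) = ((6-1)/6)^8 = 390625/1679616.
By linearity, E[#empty] = 6·390625/1679616 = 390625/279936.
≈ 1.395

1.395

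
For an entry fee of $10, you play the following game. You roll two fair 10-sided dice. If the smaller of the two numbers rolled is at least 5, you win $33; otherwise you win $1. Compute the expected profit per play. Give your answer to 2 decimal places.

$2.52

E[payout] = (16/25)·1 + (9/25)·33 = 313/25
Expected profit = 313/25 − 10 = 63/25 ≈ $2.52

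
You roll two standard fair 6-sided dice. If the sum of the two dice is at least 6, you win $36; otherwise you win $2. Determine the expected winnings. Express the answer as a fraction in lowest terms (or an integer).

239/9 dollars

E[payout] = (5/18)·2 + (13/18)·36 = 239/9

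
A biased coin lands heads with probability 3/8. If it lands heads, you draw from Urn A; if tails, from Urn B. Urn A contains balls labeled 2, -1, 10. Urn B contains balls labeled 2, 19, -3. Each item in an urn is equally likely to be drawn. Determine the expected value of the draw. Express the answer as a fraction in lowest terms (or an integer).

E[X | Urn A] = (2 − 1 + 10)/3 = 11/3
E[X | Urn B] = (2 + 19 − 3)/3 = 6
E[X] = (3/8)·11/3 + (5/8)·6 = 41/8

41/8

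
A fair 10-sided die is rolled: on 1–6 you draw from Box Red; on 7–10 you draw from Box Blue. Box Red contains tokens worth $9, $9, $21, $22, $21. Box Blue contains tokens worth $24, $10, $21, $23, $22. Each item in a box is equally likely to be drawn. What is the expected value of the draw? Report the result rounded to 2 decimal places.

E[X | Box Red] = (9 + 9 + 21 + 22 + 21)/5 = 82/5
E[X | Box Blue] = (24 + 10 + 21 + 23 + 22)/5 = 20
E[X] = (3/5)·82/5 + (2/5)·20 = 446/25 ≈ 17.84

$17.84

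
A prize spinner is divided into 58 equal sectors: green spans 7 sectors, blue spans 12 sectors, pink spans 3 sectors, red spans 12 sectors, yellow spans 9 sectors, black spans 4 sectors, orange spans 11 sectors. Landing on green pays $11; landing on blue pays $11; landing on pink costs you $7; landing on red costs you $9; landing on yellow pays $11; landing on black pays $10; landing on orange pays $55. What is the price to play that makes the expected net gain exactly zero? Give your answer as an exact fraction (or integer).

E[payout] = (7/58)·11 + (12/58)·11 + (3/58)·(-7) + (12/58)·(-9) + (9/58)·11 + (4/58)·10 + (11/58)·55 = 412/29
Fair fee = E[payout] = 412/29

412/29 dollars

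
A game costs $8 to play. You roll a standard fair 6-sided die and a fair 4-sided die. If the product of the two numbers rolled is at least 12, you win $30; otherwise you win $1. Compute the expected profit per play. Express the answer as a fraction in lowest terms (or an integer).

E[payout] = (2/3)·1 + (1/3)·30 = 32/3
Expected profit = 32/3 − 8 = 8/3

8/3 dollars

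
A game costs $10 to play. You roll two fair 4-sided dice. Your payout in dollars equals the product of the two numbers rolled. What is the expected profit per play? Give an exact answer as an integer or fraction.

Distribution of the product of the two numbers rolled: 1 w.p. 1/16, 2 w.p. 1/8, 3 w.p. 1/8, 4 w.p. 3/16, 6 w.p. 1/8, 8 w.p. 1/8, …
E[payout] = (1/16)·1 + (1/8)·2 + (1/8)·3 + (3/16)·4 + (1/8)·6 + (1/8)·8 + (1/16)·9 + (1/8)·12 + (1/16)·16 = 25/4
Expected profit = 25/4 − 10 = -15/4

-15/4 dollars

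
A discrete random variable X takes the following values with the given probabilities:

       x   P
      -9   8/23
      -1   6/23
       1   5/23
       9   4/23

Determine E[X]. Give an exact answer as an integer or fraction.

-37/23

E[X] = (8/23)·(-9) + (6/23)·(-1) + (5/23)·1 + (4/23)·9
     = -37/23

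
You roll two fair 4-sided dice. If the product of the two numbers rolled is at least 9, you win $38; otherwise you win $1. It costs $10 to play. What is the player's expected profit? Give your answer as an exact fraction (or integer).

E[payout] = (3/4)·1 + (1/4)·38 = 41/4
Expected profit = 41/4 − 10 = 1/4

1/4 dollars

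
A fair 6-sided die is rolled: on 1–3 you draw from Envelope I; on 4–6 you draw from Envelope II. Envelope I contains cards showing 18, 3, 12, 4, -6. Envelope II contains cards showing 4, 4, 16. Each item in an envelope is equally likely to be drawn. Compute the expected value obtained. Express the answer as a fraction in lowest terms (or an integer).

E[X | Envelope I] = (18 + 3 + 12 + 4 − 6)/5 = 31/5
E[X | Envelope II] = (4 + 4 + 16)/3 = 8
E[X] = (1/2)·31/5 + (1/2)·8 = 71/10

71/10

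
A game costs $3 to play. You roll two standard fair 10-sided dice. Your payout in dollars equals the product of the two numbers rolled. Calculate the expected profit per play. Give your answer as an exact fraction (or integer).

109/4 dollars

Distribution of the product of the two numbers rolled: 1 w.p. 1/100, 2 w.p. 1/50, 3 w.p. 1/50, 4 w.p. 3/100, 5 w.p. 1/50, 6 w.p. 1/25, …
E[payout] = (1/100)·1 + (1/50)·2 + (1/50)·3 + (3/100)·4 + (1/50)·5 + (1/25)·6 + (1/50)·7 + (1/25)·8 + (3/100)·9 + (1/25)·10 + (1/25)·12 + (1/50)·14 + (1/50)·15 + (3/100)·16 + (1/25)·18 + (1/25)·20 + (1/50)·21 + (1/25)·24 + (1/100)·25 + (1/50)·27 + (1/50)·28 + (1/25)·30 + (1/50)·32 + (1/50)·35 + (3/100)·36 + (1/25)·40 + (1/50)·42 + (1/50)·45 + (1/50)·48 + (1/100)·49 + (1/50)·50 + (1/50)·54 + (1/50)·56 + (1/50)·60 + (1/50)·63 + (1/100)·64 + (1/50)·70 + (1/50)·72 + (1/50)·80 + (1/100)·81 + (1/50)·90 + (1/100)·100 = 121/4
Expected profit = 121/4 − 3 = 109/4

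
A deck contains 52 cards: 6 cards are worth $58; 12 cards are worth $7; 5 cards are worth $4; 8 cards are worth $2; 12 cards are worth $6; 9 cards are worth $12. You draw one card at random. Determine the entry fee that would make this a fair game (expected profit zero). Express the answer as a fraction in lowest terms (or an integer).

162/13 dollars

E[payout] = (6/52)·58 + (12/52)·7 + (5/52)·4 + (8/52)·2 + (12/52)·6 + (9/52)·12 = 162/13
Fair fee = E[payout] = 162/13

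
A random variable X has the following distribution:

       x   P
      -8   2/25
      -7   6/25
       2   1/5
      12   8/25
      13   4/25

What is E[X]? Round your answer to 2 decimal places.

E[X] = (2/25)·(-8) + (6/25)·(-7) + (1/5)·2 + (8/25)·12 + (4/25)·13
     = 4 ≈ 4.00

4.00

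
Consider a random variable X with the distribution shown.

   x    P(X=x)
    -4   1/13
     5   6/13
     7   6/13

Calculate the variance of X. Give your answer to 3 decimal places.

E[X] = (1/13)·(-4) + (6/13)·5 + (6/13)·7 = 68/13
E[X²] = (1/13)·16 + (6/13)·25 + (6/13)·49 = 460/13
Var(X) = 460/13 − (68/13)² = 1356/169 ≈ 8.024

8.024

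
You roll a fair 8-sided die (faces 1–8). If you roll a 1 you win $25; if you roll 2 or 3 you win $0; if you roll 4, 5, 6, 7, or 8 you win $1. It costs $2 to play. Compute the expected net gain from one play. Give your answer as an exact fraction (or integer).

7/4 dollars

E[payout] = (1/4)·0 + (5/8)·1 + (1/8)·25 = 15/4
Expected profit = 15/4 − 2 = 7/4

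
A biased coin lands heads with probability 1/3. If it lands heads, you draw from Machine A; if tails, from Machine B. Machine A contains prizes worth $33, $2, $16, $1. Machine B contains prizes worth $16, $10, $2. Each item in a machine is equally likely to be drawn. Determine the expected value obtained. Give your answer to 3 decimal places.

E[X | Machine A] = (33 + 2 + 16 + 1)/4 = 13
E[X | Machine B] = (16 + 10 + 2)/3 = 28/3
E[X] = (1/3)·13 + (2/3)·28/3 = 95/9 ≈ 10.556

$10.556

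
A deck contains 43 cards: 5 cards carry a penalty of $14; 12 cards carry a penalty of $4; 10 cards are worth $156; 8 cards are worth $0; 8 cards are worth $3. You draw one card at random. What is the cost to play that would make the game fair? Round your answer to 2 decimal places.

$34.09

E[payout] = (5/43)·(-14) + (12/43)·(-4) + (10/43)·156 + (8/43)·0 + (8/43)·3 = 1466/43
Fair fee = E[payout] = 1466/43 ≈ $34.09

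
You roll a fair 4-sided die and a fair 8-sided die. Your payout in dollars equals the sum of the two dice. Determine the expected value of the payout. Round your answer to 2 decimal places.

$7.00

Distribution of the sum of the two dice: 2 w.p. 1/32, 3 w.p. 1/16, 4 w.p. 3/32, 5 w.p. 1/8, 6 w.p. 1/8, 7 w.p. 1/8, …
E[payout] = (1/32)·2 + (1/16)·3 + (3/32)·4 + (1/8)·5 + (1/8)·6 + (1/8)·7 + (1/8)·8 + (1/8)·9 + (3/32)·10 + (1/16)·11 + (1/32)·12 = 7
≈ $7.00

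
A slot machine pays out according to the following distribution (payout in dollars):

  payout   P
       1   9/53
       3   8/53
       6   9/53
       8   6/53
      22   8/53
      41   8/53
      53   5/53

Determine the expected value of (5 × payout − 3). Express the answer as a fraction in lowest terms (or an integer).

4361/53

E[5x-3] = (9/53)·2 + (8/53)·12 + (9/53)·27 + (6/53)·37 + (8/53)·107 + (8/53)·202 + (5/53)·262
     = 4361/53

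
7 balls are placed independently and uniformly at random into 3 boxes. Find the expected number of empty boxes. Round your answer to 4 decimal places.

Let Xⱼ=1 if box j is empty. P(Xⱼ=1) = ((3-1)/3)^7 = 128/2187.
By linearity, E[#empty] = 3·128/2187 = 128/729.
≈ 0.1756

0.1756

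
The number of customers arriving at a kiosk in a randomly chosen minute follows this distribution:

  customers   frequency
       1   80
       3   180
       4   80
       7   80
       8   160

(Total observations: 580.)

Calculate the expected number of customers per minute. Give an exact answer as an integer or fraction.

Total = 580, so P(customers=1) = 80/580, etc.
E[X] = (4/29)·1 + (9/29)·3 + (4/29)·4 + (4/29)·7 + (8/29)·8
     = 139/29

139/29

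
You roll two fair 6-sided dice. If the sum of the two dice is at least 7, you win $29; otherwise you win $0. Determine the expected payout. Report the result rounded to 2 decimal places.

E[payout] = (5/12)·0 + (7/12)·29 = 203/12
≈ $16.92

$16.92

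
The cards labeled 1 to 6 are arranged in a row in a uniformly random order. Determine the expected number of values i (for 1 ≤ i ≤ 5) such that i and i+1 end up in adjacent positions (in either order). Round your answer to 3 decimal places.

1.667

For each i ∈ {1,…,5}, let Xᵢ = 1 if i and i+1 are adjacent. P(Xᵢ=1) = 2·(6−1)!/6! = 2/6.
By linearity, E[ΣXᵢ] = (5)·(2/6) = 5/3.
≈ 1.667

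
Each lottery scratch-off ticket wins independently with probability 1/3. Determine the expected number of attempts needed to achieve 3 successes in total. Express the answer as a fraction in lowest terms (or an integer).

9

By linearity (sum of 3 independent geometric waits), E[trials] = 3/p = 3/(1/3) = 9.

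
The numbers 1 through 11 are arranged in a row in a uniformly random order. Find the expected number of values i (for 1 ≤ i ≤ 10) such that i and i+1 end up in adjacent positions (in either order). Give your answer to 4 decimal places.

For each i ∈ {1,…,10}, let Xᵢ = 1 if i and i+1 are adjacent. P(Xᵢ=1) = 2·(11−1)!/11! = 2/11.
By linearity, E[ΣXᵢ] = (10)·(2/11) = 20/11.
≈ 1.8182

1.8182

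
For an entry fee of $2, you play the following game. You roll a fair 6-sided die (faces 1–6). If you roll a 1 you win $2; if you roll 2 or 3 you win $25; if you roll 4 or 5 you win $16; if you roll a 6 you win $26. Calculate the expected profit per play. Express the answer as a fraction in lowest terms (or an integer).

49/3 dollars

E[payout] = (1/6)·2 + (1/3)·16 + (1/3)·25 + (1/6)·26 = 55/3
Expected profit = 55/3 − 2 = 49/3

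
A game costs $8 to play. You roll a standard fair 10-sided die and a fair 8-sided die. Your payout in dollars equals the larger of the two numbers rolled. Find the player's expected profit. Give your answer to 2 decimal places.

-$1.45

Distribution of the larger of the two numbers rolled: 1 w.p. 1/80, 2 w.p. 3/80, 3 w.p. 1/16, 4 w.p. 7/80, 5 w.p. 9/80, 6 w.p. 11/80, …
E[payout] = (1/80)·1 + (3/80)·2 + (1/16)·3 + (7/80)·4 + (9/80)·5 + (11/80)·6 + (13/80)·7 + (3/16)·8 + (1/10)·9 + (1/10)·10 = 131/20
Expected profit = 131/20 − 8 = -29/20 ≈ -$1.45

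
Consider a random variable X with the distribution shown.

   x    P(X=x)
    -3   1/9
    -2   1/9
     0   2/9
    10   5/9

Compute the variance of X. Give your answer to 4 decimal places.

E[X] = (1/9)·(-3) + (1/9)·(-2) + (2/9)·0 + (5/9)·10 = 5
E[X²] = (1/9)·9 + (1/9)·4 + (2/9)·0 + (5/9)·100 = 57
Var(X) = 57 − (5)² = 32 ≈ 32.0000

32.0000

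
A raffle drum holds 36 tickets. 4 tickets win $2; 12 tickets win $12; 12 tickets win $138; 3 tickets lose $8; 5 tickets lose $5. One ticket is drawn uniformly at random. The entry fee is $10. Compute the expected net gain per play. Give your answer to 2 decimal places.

$38.86

E[payout] = (4/36)·2 + (12/36)·12 + (12/36)·138 + (3/36)·(-8) + (5/36)·(-5) = 1759/36
Expected profit = 1759/36 − 10 = 1399/36 ≈ $38.86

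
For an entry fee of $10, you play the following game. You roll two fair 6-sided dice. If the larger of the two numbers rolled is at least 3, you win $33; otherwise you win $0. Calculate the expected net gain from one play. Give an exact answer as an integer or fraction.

58/3 dollars

E[payout] = (1/9)·0 + (8/9)·33 = 88/3
Expected profit = 88/3 − 10 = 58/3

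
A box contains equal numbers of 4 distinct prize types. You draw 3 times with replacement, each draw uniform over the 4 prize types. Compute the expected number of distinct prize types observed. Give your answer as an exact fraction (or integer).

37/16

Let Xⱼ=1 if type j appears at least once. P(Xⱼ=1) = 1 − ((4−1)/4)^3 = 37/64.
E[#distinct] = 4·37/64 = 37/16.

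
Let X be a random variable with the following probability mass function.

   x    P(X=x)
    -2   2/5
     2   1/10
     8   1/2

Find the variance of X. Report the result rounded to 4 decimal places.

E[X] = (2/5)·(-2) + (1/10)·2 + (1/2)·8 = 17/5
E[X²] = (2/5)·4 + (1/10)·4 + (1/2)·64 = 34
Var(X) = 34 − (17/5)² = 561/25 ≈ 22.4400

22.4400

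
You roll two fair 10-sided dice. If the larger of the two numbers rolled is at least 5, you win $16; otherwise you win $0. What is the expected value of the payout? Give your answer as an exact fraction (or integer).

E[payout] = (4/25)·0 + (21/25)·16 = 336/25

336/25 dollars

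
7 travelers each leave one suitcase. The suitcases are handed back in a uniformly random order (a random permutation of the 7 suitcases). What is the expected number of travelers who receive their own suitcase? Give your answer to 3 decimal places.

Let Xᵢ = 1 if person i gets their own suitcase. For each i, P(Xᵢ=1) = 1/7.
By linearity of expectation, E[X₁+…+X_7] = 7·(1/7) = 1.
≈ 1.000

1.000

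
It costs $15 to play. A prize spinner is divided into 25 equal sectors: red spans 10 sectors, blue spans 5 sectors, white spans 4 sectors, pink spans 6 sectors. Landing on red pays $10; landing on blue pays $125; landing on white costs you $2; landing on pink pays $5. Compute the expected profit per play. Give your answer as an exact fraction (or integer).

372/25 dollars

E[payout] = (10/25)·10 + (5/25)·125 + (4/25)·(-2) + (6/25)·5 = 747/25
Expected profit = 747/25 − 15 = 372/25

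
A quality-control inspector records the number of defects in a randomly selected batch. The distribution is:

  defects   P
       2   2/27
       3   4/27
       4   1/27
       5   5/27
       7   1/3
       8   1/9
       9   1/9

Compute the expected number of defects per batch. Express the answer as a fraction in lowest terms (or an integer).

E[X] = (2/27)·2 + (4/27)·3 + (1/27)·4 + (5/27)·5 + (1/3)·7 + (1/9)·8 + (1/9)·9
     = 53/9

53/9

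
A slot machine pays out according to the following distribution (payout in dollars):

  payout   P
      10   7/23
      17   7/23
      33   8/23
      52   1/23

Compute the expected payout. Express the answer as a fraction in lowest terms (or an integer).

E[X] = (7/23)·10 + (7/23)·17 + (8/23)·33 + (1/23)·52
     = 505/23

505/23 dollars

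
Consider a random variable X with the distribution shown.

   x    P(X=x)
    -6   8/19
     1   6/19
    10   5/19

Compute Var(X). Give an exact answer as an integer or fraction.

E[X] = (8/19)·(-6) + (6/19)·1 + (5/19)·10 = 8/19
E[X²] = (8/19)·36 + (6/19)·1 + (5/19)·100 = 794/19
Var(X) = 794/19 − (8/19)² = 15022/361

15022/361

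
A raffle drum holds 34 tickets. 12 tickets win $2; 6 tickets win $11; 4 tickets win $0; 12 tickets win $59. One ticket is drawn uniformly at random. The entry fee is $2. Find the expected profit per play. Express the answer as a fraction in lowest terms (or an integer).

E[payout] = (12/34)·2 + (6/34)·11 + (4/34)·0 + (12/34)·59 = 399/17
Expected profit = 399/17 − 2 = 365/17

365/17 dollars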